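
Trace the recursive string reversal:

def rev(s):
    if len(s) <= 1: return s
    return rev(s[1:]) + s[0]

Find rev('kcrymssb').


rev('kcrymssb') = rev('crymssb') + 'k'
rev('crymssb') = rev('rymssb') + 'c'
rev('rymssb') = rev('ymssb') + 'r'
rev('ymssb') = rev('mssb') + 'y'
rev('mssb') = rev('ssb') + 'm'
rev('ssb') = rev('sb') + 's'
rev('sb') = rev('b') + 's'
rev('b') = 'b'  (base case)
Concatenating: 'b' + 's' + 's' + 'm' + 'y' + 'r' + 'c' + 'k' = 'bssmyrck'

bssmyrck


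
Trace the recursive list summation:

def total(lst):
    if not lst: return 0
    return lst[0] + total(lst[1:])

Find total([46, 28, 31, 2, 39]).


total([46, 28, 31, 2, 39]) = 46 + total([28, 31, 2, 39])
total([28, 31, 2, 39]) = 28 + total([31, 2, 39])
total([31, 2, 39]) = 31 + total([2, 39])
total([2, 39]) = 2 + total([39])
total([39]) = 39 + total([])
total([]) = 0  (base case)
Total: 46 + 28 + 31 + 2 + 39 + 0 = 146

146


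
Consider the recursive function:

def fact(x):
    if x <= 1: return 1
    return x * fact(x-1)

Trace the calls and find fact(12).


fact(12)
= 12 * fact(11)
= 12 * 11 * fact(10)
= 12 * 11 * 10 * fact(9)
= 12 * 11 * 10 * 9 * fact(8)
= 12 * 11 * 10 * 9 * 8 * fact(7)
= 12 * 11 * 10 * 9 * 8 * 7 * fact(6)
= 12 * 11 * 10 * 9 * 8 * 7 * 6 * fact(5)
= 12 * 11 * 10 * 9 * 8 * 7 * 6 * 5 * fact(4)
= 12 * 11 * 10 * 9 * 8 * 7 * 6 * 5 * 4 * fact(3)
= 12 * 11 * 10 * 9 * 8 * 7 * 6 * 5 * 4 * 3 * fact(2)
= 12 * 11 * 10 * 9 * 8 * 7 * 6 * 5 * 4 * 3 * 2 * fact(1)
= 12 * 11 * 10 * 9 * 8 * 7 * 6 * 5 * 4 * 3 * 2 * 1
= 479001600

479001600


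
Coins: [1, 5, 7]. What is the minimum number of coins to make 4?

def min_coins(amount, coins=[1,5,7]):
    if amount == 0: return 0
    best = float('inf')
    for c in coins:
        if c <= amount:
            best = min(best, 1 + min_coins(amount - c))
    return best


Building up with DP:
min_coins(0) = 0
min_coins(1) = min(1+min_coins(0)=1+0=1) = 1
min_coins(2) = min(1+min_coins(1)=1+1=2) = 2
min_coins(3) = min(1+min_coins(2)=1+2=3) = 3
min_coins(4) = min(1+min_coins(3)=1+3=4) = 4

4


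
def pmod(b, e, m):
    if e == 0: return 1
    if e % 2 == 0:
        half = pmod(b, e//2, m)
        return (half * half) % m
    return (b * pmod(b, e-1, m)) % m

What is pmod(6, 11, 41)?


pmod(6, 11, 41): e is odd, compute pmod(6, 10, 41)
  pmod(6, 10, 41): e is even, compute pmod(6, 5, 41)
    pmod(6, 5, 41): e is odd, compute pmod(6, 4, 41)
      pmod(6, 4, 41): e is even, compute pmod(6, 2, 41)
        pmod(6, 2, 41): e is even, compute pmod(6, 1, 41)
          pmod(6, 1, 41): e is odd, compute pmod(6, 0, 41)
          pmod(6, 0, 41) = 1
          (6 * 1) % 41 = 6
        half=6, (6*6) % 41 = 36
      half=36, (36*36) % 41 = 25
    (6 * 25) % 41 = 27
  half=27, (27*27) % 41 = 32
(6 * 32) % 41 = 28

28


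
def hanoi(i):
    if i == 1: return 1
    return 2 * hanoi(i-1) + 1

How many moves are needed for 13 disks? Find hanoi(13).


hanoi(13) = 2 * hanoi(12) + 1
hanoi(12) = 2 * hanoi(11) + 1
hanoi(11) = 2 * hanoi(10) + 1
hanoi(10) = 2 * hanoi(9) + 1
hanoi(9) = 2 * hanoi(8) + 1
hanoi(8) = 2 * hanoi(7) + 1
hanoi(7) = 2 * hanoi(6) + 1
hanoi(6) = 2 * hanoi(5) + 1
hanoi(5) = 2 * hanoi(4) + 1
hanoi(4) = 2 * hanoi(3) + 1
hanoi(3) = 2 * hanoi(2) + 1
hanoi(2) = 2 * hanoi(1) + 1
hanoi(1) = 1  (base case)
hanoi(2) = 2 * 1 + 1 = 3
hanoi(3) = 2 * 3 + 1 = 7
hanoi(4) = 2 * 7 + 1 = 15
hanoi(5) = 2 * 15 + 1 = 31
hanoi(6) = 2 * 31 + 1 = 63
hanoi(7) = 2 * 63 + 1 = 127
hanoi(8) = 2 * 127 + 1 = 255
hanoi(9) = 2 * 255 + 1 = 511
hanoi(10) = 2 * 511 + 1 = 1023
hanoi(11) = 2 * 1023 + 1 = 2047
hanoi(12) = 2 * 2047 + 1 = 4095
hanoi(13) = 2 * 4095 + 1 = 8191

8191


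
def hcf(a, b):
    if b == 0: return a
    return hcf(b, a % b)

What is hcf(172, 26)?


hcf(172, 26) = hcf(26, 16)
hcf(26, 16) = hcf(16, 10)
hcf(16, 10) = hcf(10, 6)
hcf(10, 6) = hcf(6, 4)
hcf(6, 4) = hcf(4, 2)
hcf(4, 2) = hcf(2, 0)
hcf(2, 0) = 2  (base case)

2


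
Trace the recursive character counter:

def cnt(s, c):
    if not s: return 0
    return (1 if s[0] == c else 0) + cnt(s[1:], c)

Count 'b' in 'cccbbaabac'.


s[0]='c' != 'b' -> 0
s[0]='c' != 'b' -> 0
s[0]='c' != 'b' -> 0
s[0]='b' == 'b' -> 1
s[0]='b' == 'b' -> 1
s[0]='a' != 'b' -> 0
s[0]='a' != 'b' -> 0
s[0]='b' == 'b' -> 1
s[0]='a' != 'b' -> 0
s[0]='c' != 'b' -> 0
Sum: 0 + 0 + 0 + 1 + 1 + 0 + 0 + 1 + 0 + 0 = 3

3


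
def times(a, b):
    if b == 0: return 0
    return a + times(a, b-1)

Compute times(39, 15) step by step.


times(39, 15) = 39 + times(39, 14)
times(39, 14) = 39 + times(39, 13)
times(39, 13) = 39 + times(39, 12)
times(39, 12) = 39 + times(39, 11)
times(39, 11) = 39 + times(39, 10)
times(39, 10) = 39 + times(39, 9)
times(39, 9) = 39 + times(39, 8)
times(39, 8) = 39 + times(39, 7)
times(39, 7) = 39 + times(39, 6)
times(39, 6) = 39 + times(39, 5)
times(39, 5) = 39 + times(39, 4)
times(39, 4) = 39 + times(39, 3)
times(39, 3) = 39 + times(39, 2)
times(39, 2) = 39 + times(39, 1)
times(39, 1) = 39 + times(39, 0)
times(39, 0) = 0  (base case)
Total: 39 + 39 + 39 + 39 + 39 + 39 + 39 + 39 + 39 + 39 + 39 + 39 + 39 + 39 + 39 + 0 = 585

585


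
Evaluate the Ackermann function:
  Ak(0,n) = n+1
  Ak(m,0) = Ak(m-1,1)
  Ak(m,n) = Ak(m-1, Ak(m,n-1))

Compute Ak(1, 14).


Ak(1, 14) = Ak(0, Ak(1, 13))
  Ak(1, 13) = Ak(0, Ak(1, 12))
    Ak(1, 12) = Ak(0, Ak(1, 11))
      Ak(1, 11) = Ak(0, Ak(1, 10))
        Ak(1, 10) = Ak(0, Ak(1, 9))
          Ak(1, 9) = Ak(0, Ak(1, 8))
          Ak(1, 8) = Ak(0, Ak(1, 7))
          Ak(1, 7) = Ak(0, Ak(1, 6))
          Ak(1, 6) = Ak(0, Ak(1, 5))
          Ak(1, 5) = Ak(0, Ak(1, 4))
          Ak(1, 4) = Ak(0, Ak(1, 3))
          Ak(1, 3) = Ak(0, Ak(1, 2))
          Ak(1, 2) = Ak(0, Ak(1, 1))
          Ak(1, 1) = Ak(0, Ak(1, 0))
          Ak(1, 0) = Ak(0, 1)
          Ak(0, 1) = 2
            = Ak(0, 2)
          Ak(0, 2) = 3
            = Ak(0, 3)
          Ak(0, 3) = 4
            = Ak(0, 4)
          Ak(0, 4) = 5
            = Ak(0, 5)
          Ak(0, 5) = 6
            = Ak(0, 6)
... (trace truncated)
Result: Ak(1, 14) = 16

16


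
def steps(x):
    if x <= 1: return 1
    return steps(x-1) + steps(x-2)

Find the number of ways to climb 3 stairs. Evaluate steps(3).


Building up from base cases:
steps(0) = 1
steps(1) = 1
steps(2) = steps(1) + steps(0) = 1 + 1 = 2
steps(3) = steps(2) + steps(1) = 2 + 1 = 3

3


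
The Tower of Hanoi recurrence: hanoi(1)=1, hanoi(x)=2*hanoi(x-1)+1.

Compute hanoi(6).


hanoi(6) = 2 * hanoi(5) + 1
hanoi(5) = 2 * hanoi(4) + 1
hanoi(4) = 2 * hanoi(3) + 1
hanoi(3) = 2 * hanoi(2) + 1
hanoi(2) = 2 * hanoi(1) + 1
hanoi(1) = 1  (base case)
hanoi(2) = 2 * 1 + 1 = 3
hanoi(3) = 2 * 3 + 1 = 7
hanoi(4) = 2 * 7 + 1 = 15
hanoi(5) = 2 * 15 + 1 = 31
hanoi(6) = 2 * 31 + 1 = 63

63


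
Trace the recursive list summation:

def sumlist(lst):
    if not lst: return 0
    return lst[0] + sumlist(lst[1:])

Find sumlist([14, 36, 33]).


sumlist([14, 36, 33]) = 14 + sumlist([36, 33])
sumlist([36, 33]) = 36 + sumlist([33])
sumlist([33]) = 33 + sumlist([])
sumlist([]) = 0  (base case)
Total: 14 + 36 + 33 + 0 = 83

83


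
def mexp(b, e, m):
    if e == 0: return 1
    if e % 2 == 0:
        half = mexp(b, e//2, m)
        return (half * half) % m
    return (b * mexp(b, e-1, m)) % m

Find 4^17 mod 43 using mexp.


mexp(4, 17, 43): e is odd, compute mexp(4, 16, 43)
  mexp(4, 16, 43): e is even, compute mexp(4, 8, 43)
    mexp(4, 8, 43): e is even, compute mexp(4, 4, 43)
      mexp(4, 4, 43): e is even, compute mexp(4, 2, 43)
        mexp(4, 2, 43): e is even, compute mexp(4, 1, 43)
          mexp(4, 1, 43): e is odd, compute mexp(4, 0, 43)
          mexp(4, 0, 43) = 1
          (4 * 1) % 43 = 4
        half=4, (4*4) % 43 = 16
      half=16, (16*16) % 43 = 41
    half=41, (41*41) % 43 = 4
  half=4, (4*4) % 43 = 16
(4 * 16) % 43 = 21

21


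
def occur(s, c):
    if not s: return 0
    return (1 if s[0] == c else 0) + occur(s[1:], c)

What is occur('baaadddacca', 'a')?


s[0]='b' != 'a' -> 0
s[0]='a' == 'a' -> 1
s[0]='a' == 'a' -> 1
s[0]='a' == 'a' -> 1
s[0]='d' != 'a' -> 0
s[0]='d' != 'a' -> 0
s[0]='d' != 'a' -> 0
s[0]='a' == 'a' -> 1
s[0]='c' != 'a' -> 0
s[0]='c' != 'a' -> 0
s[0]='a' == 'a' -> 1
Sum: 0 + 1 + 1 + 1 + 0 + 0 + 0 + 1 + 0 + 0 + 1 = 5

5


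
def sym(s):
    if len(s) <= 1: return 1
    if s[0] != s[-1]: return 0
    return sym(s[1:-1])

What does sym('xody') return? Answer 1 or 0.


sym('xody'): s[0]='x' != s[-1]='y' -> return 0
Result: 0 (not a palindrome)

0


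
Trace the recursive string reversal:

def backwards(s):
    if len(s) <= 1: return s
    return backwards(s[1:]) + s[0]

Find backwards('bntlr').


backwards('bntlr') = backwards('ntlr') + 'b'
backwards('ntlr') = backwards('tlr') + 'n'
backwards('tlr') = backwards('lr') + 't'
backwards('lr') = backwards('r') + 'l'
backwards('r') = 'r'  (base case)
Concatenating: 'r' + 'l' + 't' + 'n' + 'b' = 'rltnb'

rltnb


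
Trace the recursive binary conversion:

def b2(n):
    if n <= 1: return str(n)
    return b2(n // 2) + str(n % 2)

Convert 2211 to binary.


b2(2211) = b2(1105) + '1'
b2(1105) = b2(552) + '1'
b2(552) = b2(276) + '0'
b2(276) = b2(138) + '0'
b2(138) = b2(69) + '0'
b2(69) = b2(34) + '1'
b2(34) = b2(17) + '0'
b2(17) = b2(8) + '1'
b2(8) = b2(4) + '0'
b2(4) = b2(2) + '0'
b2(2) = b2(1) + '0'
b2(1) = '1'  (base case)
Concatenating: '1' + '0' + '0' + '0' + '1' + '0' + '1' + '0' + '0' + '0' + '1' + '1' = '100010100011'

100010100011


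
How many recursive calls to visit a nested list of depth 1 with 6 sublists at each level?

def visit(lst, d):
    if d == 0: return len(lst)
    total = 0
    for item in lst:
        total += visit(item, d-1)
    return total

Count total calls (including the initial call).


At depth 0 (root): 1 call
At depth 1: each of 1 parents calls visit on 6 children = 6 calls
Total: 1 + 6 = 7

7


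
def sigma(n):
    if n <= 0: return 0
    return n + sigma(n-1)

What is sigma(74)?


sigma(74)
= 74 + 73 + 72 + 71 + 70 + 69 + 68 + 67 + 66 + 65 + 64 + 63 + 62 + 61 + 60 + 59 + 58 + 57 + 56 + 55 + 54 + 53 + 52 + 51 + 50 + 49 + 48 + 47 + 46 + 45 + 44 + 43 + 42 + 41 + 40 + 39 + 38 + 37 + 36 + 35 + 34 + 33 + 32 + 31 + 30 + 29 + 28 + 27 + 26 + 25 + 24 + 23 + 22 + 21 + 20 + 19 + 18 + 17 + 16 + 15 + 14 + 13 + 12 + 11 + 10 + 9 + 8 + 7 + 6 + 5 + 4 + 3 + 2 + 1 + sigma(0)
= 74 + 73 + 72 + 71 + 70 + 69 + 68 + 67 + 66 + 65 + 64 + 63 + 62 + 61 + 60 + 59 + 58 + 57 + 56 + 55 + 54 + 53 + 52 + 51 + 50 + 49 + 48 + 47 + 46 + 45 + 44 + 43 + 42 + 41 + 40 + 39 + 38 + 37 + 36 + 35 + 34 + 33 + 32 + 31 + 30 + 29 + 28 + 27 + 26 + 25 + 24 + 23 + 22 + 21 + 20 + 19 + 18 + 17 + 16 + 15 + 14 + 13 + 12 + 11 + 10 + 9 + 8 + 7 + 6 + 5 + 4 + 3 + 2 + 1 + 0
= 2775

2775


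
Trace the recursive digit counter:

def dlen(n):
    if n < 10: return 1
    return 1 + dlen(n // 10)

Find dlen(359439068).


dlen(359439068) = 1 + dlen(35943906)
dlen(35943906) = 1 + dlen(3594390)
dlen(3594390) = 1 + dlen(359439)
dlen(359439) = 1 + dlen(35943)
dlen(35943) = 1 + dlen(3594)
dlen(3594) = 1 + dlen(359)
dlen(359) = 1 + dlen(35)
dlen(35) = 1 + dlen(3)
dlen(3) = 1  (base case: 3 < 10)
Unwinding: 1 + 1 + 1 + 1 + 1 + 1 + 1 + 1 + 1 = 9

9


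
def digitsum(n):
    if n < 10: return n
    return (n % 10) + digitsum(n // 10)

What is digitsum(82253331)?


digitsum(82253331) = 1 + digitsum(8225333)
digitsum(8225333) = 3 + digitsum(822533)
digitsum(822533) = 3 + digitsum(82253)
digitsum(82253) = 3 + digitsum(8225)
digitsum(8225) = 5 + digitsum(822)
digitsum(822) = 2 + digitsum(82)
digitsum(82) = 2 + digitsum(8)
digitsum(8) = 8  (base case)
Total: 1 + 3 + 3 + 3 + 5 + 2 + 2 + 8 = 27

27


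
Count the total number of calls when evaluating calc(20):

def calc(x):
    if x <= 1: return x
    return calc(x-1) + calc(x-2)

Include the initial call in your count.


Let C(n) = total calls for calc(n)
C(0) = 1, C(1) = 1
C(2) = 1 + C(1) + C(0) = 1 + 1 + 1 = 3
C(3) = 1 + C(2) + C(1) = 1 + 3 + 1 = 5
C(4) = 1 + C(3) + C(2) = 1 + 5 + 3 = 9
C(5) = 1 + C(4) + C(3) = 1 + 9 + 5 = 15
C(6) = 1 + C(5) + C(4) = 1 + 15 + 9 = 25
C(7) = 1 + C(6) + C(5) = 1 + 25 + 15 = 41
C(8) = 1 + C(7) + C(6) = 1 + 41 + 25 = 67
C(9) = 1 + C(8) + C(7) = 1 + 67 + 41 = 109
C(10) = 1 + C(9) + C(8) = 1 + 109 + 67 = 177
C(11) = 1 + C(10) + C(9) = 1 + 177 + 109 = 287
C(12) = 1 + C(11) + C(10) = 1 + 287 + 177 = 465
C(13) = 1 + C(12) + C(11) = 1 + 465 + 287 = 753
C(14) = 1 + C(13) + C(12) = 1 + 753 + 465 = 1219
C(15) = 1 + C(14) + C(13) = 1 + 1219 + 753 = 1973
C(16) = 1 + C(15) + C(14) = 1 + 1973 + 1219 = 3193
C(17) = 1 + C(16) + C(15) = 1 + 3193 + 1973 = 5167
C(18) = 1 + C(17) + C(16) = 1 + 5167 + 3193 = 8361
C(19) = 1 + C(18) + C(17) = 1 + 8361 + 5167 = 13529
C(20) = 1 + C(19) + C(18) = 1 + 13529 + 8361 = 21891

21891


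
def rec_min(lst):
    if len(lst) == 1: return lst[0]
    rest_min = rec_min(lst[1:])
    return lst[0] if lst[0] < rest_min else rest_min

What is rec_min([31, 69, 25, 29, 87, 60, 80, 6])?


rec_min([31, 69, 25, 29, 87, 60, 80, 6]): compare 31 with rec_min([69, 25, 29, 87, 60, 80, 6])
rec_min([69, 25, 29, 87, 60, 80, 6]): compare 69 with rec_min([25, 29, 87, 60, 80, 6])
rec_min([25, 29, 87, 60, 80, 6]): compare 25 with rec_min([29, 87, 60, 80, 6])
rec_min([29, 87, 60, 80, 6]): compare 29 with rec_min([87, 60, 80, 6])
rec_min([87, 60, 80, 6]): compare 87 with rec_min([60, 80, 6])
rec_min([60, 80, 6]): compare 60 with rec_min([80, 6])
rec_min([80, 6]): compare 80 with rec_min([6])
rec_min([6]) = 6  (base case)
Compare 80 with 6 -> 6
Compare 60 with 6 -> 6
Compare 87 with 6 -> 6
Compare 29 with 6 -> 6
Compare 25 with 6 -> 6
Compare 69 with 6 -> 6
Compare 31 with 6 -> 6

6


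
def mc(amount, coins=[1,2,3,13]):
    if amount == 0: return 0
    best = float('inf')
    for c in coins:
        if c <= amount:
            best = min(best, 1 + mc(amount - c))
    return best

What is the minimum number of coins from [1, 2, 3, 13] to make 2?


Building up with DP:
mc(0) = 0
mc(1) = min(1+mc(0)=1+0=1) = 1
mc(2) = min(1+mc(1)=1+1=2, 1+mc(0)=1+0=1) = 1

1


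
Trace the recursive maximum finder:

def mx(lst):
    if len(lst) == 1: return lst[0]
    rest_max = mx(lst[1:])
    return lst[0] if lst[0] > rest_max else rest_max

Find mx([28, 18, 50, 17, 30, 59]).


mx([28, 18, 50, 17, 30, 59]): compare 28 with mx([18, 50, 17, 30, 59])
mx([18, 50, 17, 30, 59]): compare 18 with mx([50, 17, 30, 59])
mx([50, 17, 30, 59]): compare 50 with mx([17, 30, 59])
mx([17, 30, 59]): compare 17 with mx([30, 59])
mx([30, 59]): compare 30 with mx([59])
mx([59]) = 59  (base case)
Compare 30 with 59 -> 59
Compare 17 with 59 -> 59
Compare 50 with 59 -> 59
Compare 18 with 59 -> 59
Compare 28 with 59 -> 59

59


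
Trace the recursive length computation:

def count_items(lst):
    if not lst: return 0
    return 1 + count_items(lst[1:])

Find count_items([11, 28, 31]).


count_items([11, 28, 31]) = 1 + count_items([28, 31])
count_items([28, 31]) = 1 + count_items([31])
count_items([31]) = 1 + count_items([])
count_items([]) = 0  (base case)
Unwinding: 1 + 1 + 1 + 0 = 3

3


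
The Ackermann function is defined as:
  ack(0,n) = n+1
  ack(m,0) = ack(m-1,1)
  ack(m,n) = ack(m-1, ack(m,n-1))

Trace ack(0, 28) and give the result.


ack(0, 28) = 29
Result: ack(0, 28) = 29

29


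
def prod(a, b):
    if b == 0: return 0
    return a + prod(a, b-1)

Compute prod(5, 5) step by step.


prod(5, 5) = 5 + prod(5, 4)
prod(5, 4) = 5 + prod(5, 3)
prod(5, 3) = 5 + prod(5, 2)
prod(5, 2) = 5 + prod(5, 1)
prod(5, 1) = 5 + prod(5, 0)
prod(5, 0) = 0  (base case)
Total: 5 + 5 + 5 + 5 + 5 + 0 = 25

25


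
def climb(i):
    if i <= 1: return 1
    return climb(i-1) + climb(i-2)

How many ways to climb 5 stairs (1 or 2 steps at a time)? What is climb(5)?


Building up from base cases:
climb(0) = 1
climb(1) = 1
climb(2) = climb(1) + climb(0) = 1 + 1 = 2
climb(3) = climb(2) + climb(1) = 2 + 1 = 3
climb(4) = climb(3) + climb(2) = 3 + 2 = 5
climb(5) = climb(4) + climb(3) = 5 + 3 = 8

8


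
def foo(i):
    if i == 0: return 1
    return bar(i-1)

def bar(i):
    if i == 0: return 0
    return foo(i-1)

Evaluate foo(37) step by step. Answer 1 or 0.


foo(37) = bar(36)
bar(36) = foo(35)
foo(35) = bar(34)
bar(34) = foo(33)
foo(33) = bar(32)
bar(32) = foo(31)
foo(31) = bar(30)
bar(30) = foo(29)
foo(29) = bar(28)
bar(28) = foo(27)
foo(27) = bar(26)
bar(26) = foo(25)
foo(25) = bar(24)
bar(24) = foo(23)
foo(23) = bar(22)
bar(22) = foo(21)
foo(21) = bar(20)
bar(20) = foo(19)
foo(19) = bar(18)
bar(18) = foo(17)
foo(17) = bar(16)
bar(16) = foo(15)
foo(15) = bar(14)
bar(14) = foo(13)
foo(13) = bar(12)
bar(12) = foo(11)
foo(11) = bar(10)
bar(10) = foo(9)
foo(9) = bar(8)
bar(8) = foo(7)
foo(7) = bar(6)
bar(6) = foo(5)
foo(5) = bar(4)
bar(4) = foo(3)
foo(3) = bar(2)
bar(2) = foo(1)
foo(1) = bar(0)
bar(0) = 0  (base case)
Result: 0

0


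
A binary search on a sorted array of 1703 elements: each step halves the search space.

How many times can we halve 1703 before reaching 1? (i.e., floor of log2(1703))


1703 / 2 = 851
851 / 2 = 425
425 / 2 = 212
212 / 2 = 106
106 / 2 = 53
53 / 2 = 26
26 / 2 = 13
13 / 2 = 6
6 / 2 = 3
3 / 2 = 1
Reached 1 after 10 halvings

10


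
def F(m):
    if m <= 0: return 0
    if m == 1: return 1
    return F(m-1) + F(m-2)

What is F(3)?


Computing F(3) bottom-up:
F(0) = 0
F(1) = 1
F(2) = F(1) + F(0) = 1 + 0 = 1
F(3) = F(2) + F(1) = 1 + 1 = 2

2


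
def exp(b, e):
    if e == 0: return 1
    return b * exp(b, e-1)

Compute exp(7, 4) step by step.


exp(7, 4)
= 7 * exp(7, 3)
= 7 * 7 * exp(7, 2)
= 7 * 7 * 7 * exp(7, 1)
= 7 * 7 * 7 * 7 * exp(7, 0)
= 7 * 7 * 7 * 7 * 1
= 2401

2401


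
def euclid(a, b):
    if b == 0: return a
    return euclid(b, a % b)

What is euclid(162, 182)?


euclid(162, 182) = euclid(182, 162)
euclid(182, 162) = euclid(162, 20)
euclid(162, 20) = euclid(20, 2)
euclid(20, 2) = euclid(2, 0)
euclid(2, 0) = 2  (base case)

2


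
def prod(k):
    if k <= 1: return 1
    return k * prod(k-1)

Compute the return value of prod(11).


prod(11)
= 11 * prod(10)
= 11 * 10 * prod(9)
= 11 * 10 * 9 * prod(8)
= 11 * 10 * 9 * 8 * prod(7)
= 11 * 10 * 9 * 8 * 7 * prod(6)
= 11 * 10 * 9 * 8 * 7 * 6 * prod(5)
= 11 * 10 * 9 * 8 * 7 * 6 * 5 * prod(4)
= 11 * 10 * 9 * 8 * 7 * 6 * 5 * 4 * prod(3)
= 11 * 10 * 9 * 8 * 7 * 6 * 5 * 4 * 3 * prod(2)
= 11 * 10 * 9 * 8 * 7 * 6 * 5 * 4 * 3 * 2 * prod(1)
= 11 * 10 * 9 * 8 * 7 * 6 * 5 * 4 * 3 * 2 * 1
= 39916800

39916800


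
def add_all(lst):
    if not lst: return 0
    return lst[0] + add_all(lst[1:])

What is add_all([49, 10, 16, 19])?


add_all([49, 10, 16, 19]) = 49 + add_all([10, 16, 19])
add_all([10, 16, 19]) = 10 + add_all([16, 19])
add_all([16, 19]) = 16 + add_all([19])
add_all([19]) = 19 + add_all([])
add_all([]) = 0  (base case)
Total: 49 + 10 + 16 + 19 + 0 = 94

94


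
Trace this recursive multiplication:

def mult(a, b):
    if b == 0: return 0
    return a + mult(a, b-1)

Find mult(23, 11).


mult(23, 11) = 23 + mult(23, 10)
mult(23, 10) = 23 + mult(23, 9)
mult(23, 9) = 23 + mult(23, 8)
mult(23, 8) = 23 + mult(23, 7)
mult(23, 7) = 23 + mult(23, 6)
mult(23, 6) = 23 + mult(23, 5)
mult(23, 5) = 23 + mult(23, 4)
mult(23, 4) = 23 + mult(23, 3)
mult(23, 3) = 23 + mult(23, 2)
mult(23, 2) = 23 + mult(23, 1)
mult(23, 1) = 23 + mult(23, 0)
mult(23, 0) = 0  (base case)
Total: 23 + 23 + 23 + 23 + 23 + 23 + 23 + 23 + 23 + 23 + 23 + 0 = 253

253


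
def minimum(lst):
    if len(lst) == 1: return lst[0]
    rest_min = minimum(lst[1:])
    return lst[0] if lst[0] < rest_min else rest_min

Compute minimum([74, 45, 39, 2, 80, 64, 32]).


minimum([74, 45, 39, 2, 80, 64, 32]): compare 74 with minimum([45, 39, 2, 80, 64, 32])
minimum([45, 39, 2, 80, 64, 32]): compare 45 with minimum([39, 2, 80, 64, 32])
minimum([39, 2, 80, 64, 32]): compare 39 with minimum([2, 80, 64, 32])
minimum([2, 80, 64, 32]): compare 2 with minimum([80, 64, 32])
minimum([80, 64, 32]): compare 80 with minimum([64, 32])
minimum([64, 32]): compare 64 with minimum([32])
minimum([32]) = 32  (base case)
Compare 64 with 32 -> 32
Compare 80 with 32 -> 32
Compare 2 with 32 -> 2
Compare 39 with 2 -> 2
Compare 45 with 2 -> 2
Compare 74 with 2 -> 2

2


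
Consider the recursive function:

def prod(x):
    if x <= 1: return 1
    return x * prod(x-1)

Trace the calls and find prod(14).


prod(14)
= 14 * prod(13)
= 14 * 13 * prod(12)
= 14 * 13 * 12 * prod(11)
= 14 * 13 * 12 * 11 * prod(10)
= 14 * 13 * 12 * 11 * 10 * prod(9)
= 14 * 13 * 12 * 11 * 10 * 9 * prod(8)
= 14 * 13 * 12 * 11 * 10 * 9 * 8 * prod(7)
= 14 * 13 * 12 * 11 * 10 * 9 * 8 * 7 * prod(6)
= 14 * 13 * 12 * 11 * 10 * 9 * 8 * 7 * 6 * prod(5)
= 14 * 13 * 12 * 11 * 10 * 9 * 8 * 7 * 6 * 5 * prod(4)
= 14 * 13 * 12 * 11 * 10 * 9 * 8 * 7 * 6 * 5 * 4 * prod(3)
= 14 * 13 * 12 * 11 * 10 * 9 * 8 * 7 * 6 * 5 * 4 * 3 * prod(2)
= 14 * 13 * 12 * 11 * 10 * 9 * 8 * 7 * 6 * 5 * 4 * 3 * 2 * prod(1)
= 14 * 13 * 12 * 11 * 10 * 9 * 8 * 7 * 6 * 5 * 4 * 3 * 2 * 1
= 87178291200

87178291200


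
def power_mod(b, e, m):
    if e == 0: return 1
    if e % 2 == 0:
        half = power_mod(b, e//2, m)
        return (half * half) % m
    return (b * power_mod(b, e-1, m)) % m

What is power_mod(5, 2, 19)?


power_mod(5, 2, 19): e is even, compute power_mod(5, 1, 19)
  power_mod(5, 1, 19): e is odd, compute power_mod(5, 0, 19)
    power_mod(5, 0, 19) = 1
  (5 * 1) % 19 = 5
half=5, (5*5) % 19 = 6

6


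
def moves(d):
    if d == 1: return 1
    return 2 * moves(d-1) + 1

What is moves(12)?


moves(12) = 2 * moves(11) + 1
moves(11) = 2 * moves(10) + 1
moves(10) = 2 * moves(9) + 1
moves(9) = 2 * moves(8) + 1
moves(8) = 2 * moves(7) + 1
moves(7) = 2 * moves(6) + 1
moves(6) = 2 * moves(5) + 1
moves(5) = 2 * moves(4) + 1
moves(4) = 2 * moves(3) + 1
moves(3) = 2 * moves(2) + 1
moves(2) = 2 * moves(1) + 1
moves(1) = 1  (base case)
moves(2) = 2 * 1 + 1 = 3
moves(3) = 2 * 3 + 1 = 7
moves(4) = 2 * 7 + 1 = 15
moves(5) = 2 * 15 + 1 = 31
moves(6) = 2 * 31 + 1 = 63
moves(7) = 2 * 63 + 1 = 127
moves(8) = 2 * 127 + 1 = 255
moves(9) = 2 * 255 + 1 = 511
moves(10) = 2 * 511 + 1 = 1023
moves(11) = 2 * 1023 + 1 = 2047
moves(12) = 2 * 2047 + 1 = 4095

4095


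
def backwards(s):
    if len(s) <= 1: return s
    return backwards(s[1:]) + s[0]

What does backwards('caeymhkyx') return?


backwards('caeymhkyx') = backwards('aeymhkyx') + 'c'
backwards('aeymhkyx') = backwards('eymhkyx') + 'a'
backwards('eymhkyx') = backwards('ymhkyx') + 'e'
backwards('ymhkyx') = backwards('mhkyx') + 'y'
backwards('mhkyx') = backwards('hkyx') + 'm'
backwards('hkyx') = backwards('kyx') + 'h'
backwards('kyx') = backwards('yx') + 'k'
backwards('yx') = backwards('x') + 'y'
backwards('x') = 'x'  (base case)
Concatenating: 'x' + 'y' + 'k' + 'h' + 'm' + 'y' + 'e' + 'a' + 'c' = 'xykhmyeac'

xykhmyeac


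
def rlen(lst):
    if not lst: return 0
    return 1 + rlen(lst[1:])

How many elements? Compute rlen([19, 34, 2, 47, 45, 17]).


rlen([19, 34, 2, 47, 45, 17]) = 1 + rlen([34, 2, 47, 45, 17])
rlen([34, 2, 47, 45, 17]) = 1 + rlen([2, 47, 45, 17])
rlen([2, 47, 45, 17]) = 1 + rlen([47, 45, 17])
rlen([47, 45, 17]) = 1 + rlen([45, 17])
rlen([45, 17]) = 1 + rlen([17])
rlen([17]) = 1 + rlen([])
rlen([]) = 0  (base case)
Unwinding: 1 + 1 + 1 + 1 + 1 + 1 + 0 = 6

6


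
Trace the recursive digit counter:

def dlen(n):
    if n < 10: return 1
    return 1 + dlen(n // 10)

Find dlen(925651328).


dlen(925651328) = 1 + dlen(92565132)
dlen(92565132) = 1 + dlen(9256513)
dlen(9256513) = 1 + dlen(925651)
dlen(925651) = 1 + dlen(92565)
dlen(92565) = 1 + dlen(9256)
dlen(9256) = 1 + dlen(925)
dlen(925) = 1 + dlen(92)
dlen(92) = 1 + dlen(9)
dlen(9) = 1  (base case: 9 < 10)
Unwinding: 1 + 1 + 1 + 1 + 1 + 1 + 1 + 1 + 1 = 9

9


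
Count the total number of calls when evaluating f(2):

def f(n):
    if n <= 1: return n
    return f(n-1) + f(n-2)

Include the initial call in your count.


Let C(n) = total calls for f(n)
C(0) = 1, C(1) = 1
C(2) = 1 + C(1) + C(0) = 1 + 1 + 1 = 3

3


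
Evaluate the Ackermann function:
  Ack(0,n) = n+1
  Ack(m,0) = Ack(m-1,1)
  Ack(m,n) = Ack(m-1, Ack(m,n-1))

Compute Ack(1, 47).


Ack(1, 47) = Ack(0, Ack(1, 46))
  Ack(1, 46) = Ack(0, Ack(1, 45))
    Ack(1, 45) = Ack(0, Ack(1, 44))
      Ack(1, 44) = Ack(0, Ack(1, 43))
        Ack(1, 43) = Ack(0, Ack(1, 42))
          Ack(1, 42) = Ack(0, Ack(1, 41))
          Ack(1, 41) = Ack(0, Ack(1, 40))
          Ack(1, 40) = Ack(0, Ack(1, 39))
          Ack(1, 39) = Ack(0, Ack(1, 38))
          Ack(1, 38) = Ack(0, Ack(1, 37))
          Ack(1, 37) = Ack(0, Ack(1, 36))
          Ack(1, 36) = Ack(0, Ack(1, 35))
          Ack(1, 35) = Ack(0, Ack(1, 34))
          Ack(1, 34) = Ack(0, Ack(1, 33))
          Ack(1, 33) = Ack(0, Ack(1, 32))
          Ack(1, 32) = Ack(0, Ack(1, 31))
          Ack(1, 31) = Ack(0, Ack(1, 30))
          Ack(1, 30) = Ack(0, Ack(1, 29))
          Ack(1, 29) = Ack(0, Ack(1, 28))
          Ack(1, 28) = Ack(0, Ack(1, 27))
          Ack(1, 27) = Ack(0, Ack(1, 26))
          Ack(1, 26) = Ack(0, Ack(1, 25))
          Ack(1, 25) = Ack(0, Ack(1, 24))
          Ack(1, 24) = Ack(0, Ack(1, 23))
          Ack(1, 23) = Ack(0, Ack(1, 22))
... (trace truncated)
Result: Ack(1, 47) = 49

49


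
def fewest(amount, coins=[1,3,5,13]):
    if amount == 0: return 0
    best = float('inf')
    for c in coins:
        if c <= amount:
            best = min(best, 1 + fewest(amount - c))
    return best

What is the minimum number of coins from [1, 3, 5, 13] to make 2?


Building up with DP:
fewest(0) = 0
fewest(1) = min(1+fewest(0)=1+0=1) = 1
fewest(2) = min(1+fewest(1)=1+1=2) = 2

2


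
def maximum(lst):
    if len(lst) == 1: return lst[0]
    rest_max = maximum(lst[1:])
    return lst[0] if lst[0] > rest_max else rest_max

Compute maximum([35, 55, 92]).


maximum([35, 55, 92]): compare 35 with maximum([55, 92])
maximum([55, 92]): compare 55 with maximum([92])
maximum([92]) = 92  (base case)
Compare 55 with 92 -> 92
Compare 35 with 92 -> 92

92


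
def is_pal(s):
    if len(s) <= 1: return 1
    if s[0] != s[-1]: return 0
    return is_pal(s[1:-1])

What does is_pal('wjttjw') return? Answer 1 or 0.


is_pal('wjttjw'): s[0]='w' == s[-1]='w' -> check is_pal('jttj')
is_pal('jttj'): s[0]='j' == s[-1]='j' -> check is_pal('tt')
is_pal('tt'): s[0]='t' == s[-1]='t' -> check is_pal('')
is_pal(''): len <= 1 -> return 1  (base case)
Result: 1 (palindrome)

1


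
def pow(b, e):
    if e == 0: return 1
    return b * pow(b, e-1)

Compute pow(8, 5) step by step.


pow(8, 5)
= 8 * pow(8, 4)
= 8 * 8 * pow(8, 3)
= 8 * 8 * 8 * pow(8, 2)
= 8 * 8 * 8 * 8 * pow(8, 1)
= 8 * 8 * 8 * 8 * 8 * pow(8, 0)
= 8 * 8 * 8 * 8 * 8 * 1
= 32768

32768


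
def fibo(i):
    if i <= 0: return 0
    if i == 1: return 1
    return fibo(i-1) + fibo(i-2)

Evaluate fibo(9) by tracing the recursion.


Computing fibo(9) bottom-up:
fibo(0) = 0
fibo(1) = 1
fibo(2) = fibo(1) + fibo(0) = 1 + 0 = 1
fibo(3) = fibo(2) + fibo(1) = 1 + 1 = 2
fibo(4) = fibo(3) + fibo(2) = 2 + 1 = 3
fibo(5) = fibo(4) + fibo(3) = 3 + 2 = 5
fibo(6) = fibo(5) + fibo(4) = 5 + 3 = 8
fibo(7) = fibo(6) + fibo(5) = 8 + 5 = 13
fibo(8) = fibo(7) + fibo(6) = 13 + 8 = 21
fibo(9) = fibo(8) + fibo(7) = 21 + 13 = 34

34


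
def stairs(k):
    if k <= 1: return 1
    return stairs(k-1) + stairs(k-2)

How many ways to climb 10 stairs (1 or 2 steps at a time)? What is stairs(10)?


Building up from base cases:
stairs(0) = 1
stairs(1) = 1
stairs(2) = stairs(1) + stairs(0) = 1 + 1 = 2
stairs(3) = stairs(2) + stairs(1) = 2 + 1 = 3
stairs(4) = stairs(3) + stairs(2) = 3 + 2 = 5
stairs(5) = stairs(4) + stairs(3) = 5 + 3 = 8
stairs(6) = stairs(5) + stairs(4) = 8 + 5 = 13
stairs(7) = stairs(6) + stairs(5) = 13 + 8 = 21
stairs(8) = stairs(7) + stairs(6) = 21 + 13 = 34
stairs(9) = stairs(8) + stairs(7) = 34 + 21 = 55
stairs(10) = stairs(9) + stairs(8) = 55 + 34 = 89

89


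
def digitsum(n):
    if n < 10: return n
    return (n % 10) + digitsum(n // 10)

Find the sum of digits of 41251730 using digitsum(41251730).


digitsum(41251730) = 0 + digitsum(4125173)
digitsum(4125173) = 3 + digitsum(412517)
digitsum(412517) = 7 + digitsum(41251)
digitsum(41251) = 1 + digitsum(4125)
digitsum(4125) = 5 + digitsum(412)
digitsum(412) = 2 + digitsum(41)
digitsum(41) = 1 + digitsum(4)
digitsum(4) = 4  (base case)
Total: 0 + 3 + 7 + 1 + 5 + 2 + 1 + 4 = 23

23


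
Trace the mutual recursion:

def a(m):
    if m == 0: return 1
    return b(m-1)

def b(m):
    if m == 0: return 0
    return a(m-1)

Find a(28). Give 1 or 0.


a(28) = b(27)
b(27) = a(26)
a(26) = b(25)
b(25) = a(24)
a(24) = b(23)
b(23) = a(22)
a(22) = b(21)
b(21) = a(20)
a(20) = b(19)
b(19) = a(18)
a(18) = b(17)
b(17) = a(16)
a(16) = b(15)
b(15) = a(14)
a(14) = b(13)
b(13) = a(12)
a(12) = b(11)
b(11) = a(10)
a(10) = b(9)
b(9) = a(8)
a(8) = b(7)
b(7) = a(6)
a(6) = b(5)
b(5) = a(4)
a(4) = b(3)
b(3) = a(2)
a(2) = b(1)
b(1) = a(0)
a(0) = 1  (base case)
Result: 1

1


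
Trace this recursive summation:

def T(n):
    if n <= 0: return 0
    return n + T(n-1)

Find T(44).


T(44)
= 44 + 43 + 42 + 41 + 40 + 39 + 38 + 37 + 36 + 35 + 34 + 33 + 32 + 31 + 30 + 29 + 28 + 27 + 26 + 25 + 24 + 23 + 22 + 21 + 20 + 19 + 18 + 17 + 16 + 15 + 14 + 13 + 12 + 11 + 10 + 9 + 8 + 7 + 6 + 5 + 4 + 3 + 2 + 1 + T(0)
= 44 + 43 + 42 + 41 + 40 + 39 + 38 + 37 + 36 + 35 + 34 + 33 + 32 + 31 + 30 + 29 + 28 + 27 + 26 + 25 + 24 + 23 + 22 + 21 + 20 + 19 + 18 + 17 + 16 + 15 + 14 + 13 + 12 + 11 + 10 + 9 + 8 + 7 + 6 + 5 + 4 + 3 + 2 + 1 + 0
= 990

990


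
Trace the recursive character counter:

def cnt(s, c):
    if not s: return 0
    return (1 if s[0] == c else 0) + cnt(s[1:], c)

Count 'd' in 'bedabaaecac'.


s[0]='b' != 'd' -> 0
s[0]='e' != 'd' -> 0
s[0]='d' == 'd' -> 1
s[0]='a' != 'd' -> 0
s[0]='b' != 'd' -> 0
s[0]='a' != 'd' -> 0
s[0]='a' != 'd' -> 0
s[0]='e' != 'd' -> 0
s[0]='c' != 'd' -> 0
s[0]='a' != 'd' -> 0
s[0]='c' != 'd' -> 0
Sum: 0 + 0 + 1 + 0 + 0 + 0 + 0 + 0 + 0 + 0 + 0 = 1

1


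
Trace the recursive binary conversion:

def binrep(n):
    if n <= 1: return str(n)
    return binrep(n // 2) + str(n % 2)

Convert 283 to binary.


binrep(283) = binrep(141) + '1'
binrep(141) = binrep(70) + '1'
binrep(70) = binrep(35) + '0'
binrep(35) = binrep(17) + '1'
binrep(17) = binrep(8) + '1'
binrep(8) = binrep(4) + '0'
binrep(4) = binrep(2) + '0'
binrep(2) = binrep(1) + '0'
binrep(1) = '1'  (base case)
Concatenating: '1' + '0' + '0' + '0' + '1' + '1' + '0' + '1' + '1' = '100011011'

100011011


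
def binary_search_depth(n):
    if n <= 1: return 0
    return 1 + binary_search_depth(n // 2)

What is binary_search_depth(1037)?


1037 / 2 = 518
518 / 2 = 259
259 / 2 = 129
129 / 2 = 64
64 / 2 = 32
32 / 2 = 16
16 / 2 = 8
8 / 2 = 4
4 / 2 = 2
2 / 2 = 1
Reached 1 after 10 halvings

10


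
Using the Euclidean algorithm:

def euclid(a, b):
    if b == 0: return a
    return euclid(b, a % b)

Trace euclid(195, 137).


euclid(195, 137) = euclid(137, 58)
euclid(137, 58) = euclid(58, 21)
euclid(58, 21) = euclid(21, 16)
euclid(21, 16) = euclid(16, 5)
euclid(16, 5) = euclid(5, 1)
euclid(5, 1) = euclid(1, 0)
euclid(1, 0) = 1  (base case)

1


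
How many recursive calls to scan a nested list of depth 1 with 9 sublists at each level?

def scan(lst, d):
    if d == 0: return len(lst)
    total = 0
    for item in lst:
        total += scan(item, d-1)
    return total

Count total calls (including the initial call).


At depth 0 (root): 1 call
At depth 1: each of 1 parents calls scan on 9 children = 9 calls
Total: 1 + 9 = 10

10


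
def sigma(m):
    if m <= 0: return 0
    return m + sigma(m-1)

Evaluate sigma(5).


sigma(5)
= 5 + 4 + 3 + 2 + 1 + sigma(0)
= 5 + 4 + 3 + 2 + 1 + 0
= 15

15


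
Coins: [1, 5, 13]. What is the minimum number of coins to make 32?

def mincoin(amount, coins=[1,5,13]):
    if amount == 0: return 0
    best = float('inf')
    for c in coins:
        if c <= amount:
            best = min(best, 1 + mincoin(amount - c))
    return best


Building up with DP:
mincoin(0) = 0
mincoin(1) = min(1+mincoin(0)=1+0=1) = 1
mincoin(2) = min(1+mincoin(1)=1+1=2) = 2
mincoin(3) = min(1+mincoin(2)=1+2=3) = 3
mincoin(4) = min(1+mincoin(3)=1+3=4) = 4
mincoin(5) = min(1+mincoin(4)=1+4=5, 1+mincoin(0)=1+0=1) = 1
mincoin(6) = min(1+mincoin(5)=1+1=2, 1+mincoin(1)=1+1=2) = 2
mincoin(7) = min(1+mincoin(6)=1+2=3, 1+mincoin(2)=1+2=3) = 3
mincoin(8) = min(1+mincoin(7)=1+3=4, 1+mincoin(3)=1+3=4) = 4
mincoin(9) = min(1+mincoin(8)=1+4=5, 1+mincoin(4)=1+4=5) = 5
mincoin(10) = min(1+mincoin(9)=1+5=6, 1+mincoin(5)=1+1=2) = 2
mincoin(11) = min(1+mincoin(10)=1+2=3, 1+mincoin(6)=1+2=3) = 3
mincoin(12) = min(1+mincoin(11)=1+3=4, 1+mincoin(7)=1+3=4) = 4
mincoin(13) = min(1+mincoin(12)=1+4=5, 1+mincoin(8)=1+4=5, 1+mincoin(0)=1+0=1) = 1
mincoin(14) = min(1+mincoin(13)=1+1=2, 1+mincoin(9)=1+5=6, 1+mincoin(1)=1+1=2) = 2
mincoin(15) = min(1+mincoin(14)=1+2=3, 1+mincoin(10)=1+2=3, 1+mincoin(2)=1+2=3) = 3
mincoin(16) = min(1+mincoin(15)=1+3=4, 1+mincoin(11)=1+3=4, 1+mincoin(3)=1+3=4) = 4
mincoin(17) = min(1+mincoin(16)=1+4=5, 1+mincoin(12)=1+4=5, 1+mincoin(4)=1+4=5) = 5
mincoin(18) = min(1+mincoin(17)=1+5=6, 1+mincoin(13)=1+1=2, 1+mincoin(5)=1+1=2) = 2
mincoin(19) = min(1+mincoin(18)=1+2=3, 1+mincoin(14)=1+2=3, 1+mincoin(6)=1+2=3) = 3
mincoin(20) = min(1+mincoin(19)=1+3=4, 1+mincoin(15)=1+3=4, 1+mincoin(7)=1+3=4) = 4
mincoin(21) = min(1+mincoin(20)=1+4=5, 1+mincoin(16)=1+4=5, 1+mincoin(8)=1+4=5) = 5
mincoin(22) = min(1+mincoin(21)=1+5=6, 1+mincoin(17)=1+5=6, 1+mincoin(9)=1+5=6) = 6
mincoin(23) = min(1+mincoin(22)=1+6=7, 1+mincoin(18)=1+2=3, 1+mincoin(10)=1+2=3) = 3
mincoin(24) = min(1+mincoin(23)=1+3=4, 1+mincoin(19)=1+3=4, 1+mincoin(11)=1+3=4) = 4
mincoin(25) = min(1+mincoin(24)=1+4=5, 1+mincoin(20)=1+4=5, 1+mincoin(12)=1+4=5) = 5
mincoin(26) = min(1+mincoin(25)=1+5=6, 1+mincoin(21)=1+5=6, 1+mincoin(13)=1+1=2) = 2
mincoin(27) = min(1+mincoin(26)=1+2=3, 1+mincoin(22)=1+6=7, 1+mincoin(14)=1+2=3) = 3
mincoin(28) = min(1+mincoin(27)=1+3=4, 1+mincoin(23)=1+3=4, 1+mincoin(15)=1+3=4) = 4
mincoin(29) = min(1+mincoin(28)=1+4=5, 1+mincoin(24)=1+4=5, 1+mincoin(16)=1+4=5) = 5
mincoin(30) = min(1+mincoin(29)=1+5=6, 1+mincoin(25)=1+5=6, 1+mincoin(17)=1+5=6) = 6
mincoin(31) = min(1+mincoin(30)=1+6=7, 1+mincoin(26)=1+2=3, 1+mincoin(18)=1+2=3) = 3
mincoin(32) = min(1+mincoin(31)=1+3=4, 1+mincoin(27)=1+3=4, 1+mincoin(19)=1+3=4) = 4

4


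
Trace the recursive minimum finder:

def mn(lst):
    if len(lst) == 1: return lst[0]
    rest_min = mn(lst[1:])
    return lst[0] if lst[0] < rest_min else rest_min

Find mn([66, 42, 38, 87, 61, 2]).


mn([66, 42, 38, 87, 61, 2]): compare 66 with mn([42, 38, 87, 61, 2])
mn([42, 38, 87, 61, 2]): compare 42 with mn([38, 87, 61, 2])
mn([38, 87, 61, 2]): compare 38 with mn([87, 61, 2])
mn([87, 61, 2]): compare 87 with mn([61, 2])
mn([61, 2]): compare 61 with mn([2])
mn([2]) = 2  (base case)
Compare 61 with 2 -> 2
Compare 87 with 2 -> 2
Compare 38 with 2 -> 2
Compare 42 with 2 -> 2
Compare 66 with 2 -> 2

2


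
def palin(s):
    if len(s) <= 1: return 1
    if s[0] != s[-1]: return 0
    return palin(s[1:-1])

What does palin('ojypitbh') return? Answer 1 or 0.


palin('ojypitbh'): s[0]='o' != s[-1]='h' -> return 0
Result: 0 (not a palindrome)

0


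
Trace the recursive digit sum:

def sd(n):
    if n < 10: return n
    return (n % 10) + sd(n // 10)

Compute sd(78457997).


sd(78457997) = 7 + sd(7845799)
sd(7845799) = 9 + sd(784579)
sd(784579) = 9 + sd(78457)
sd(78457) = 7 + sd(7845)
sd(7845) = 5 + sd(784)
sd(784) = 4 + sd(78)
sd(78) = 8 + sd(7)
sd(7) = 7  (base case)
Total: 7 + 9 + 9 + 7 + 5 + 4 + 8 + 7 = 56

56


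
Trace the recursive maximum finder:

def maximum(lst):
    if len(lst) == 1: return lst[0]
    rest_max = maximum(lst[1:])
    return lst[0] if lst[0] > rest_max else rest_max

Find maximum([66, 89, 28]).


maximum([66, 89, 28]): compare 66 with maximum([89, 28])
maximum([89, 28]): compare 89 with maximum([28])
maximum([28]) = 28  (base case)
Compare 89 with 28 -> 89
Compare 66 with 89 -> 89

89


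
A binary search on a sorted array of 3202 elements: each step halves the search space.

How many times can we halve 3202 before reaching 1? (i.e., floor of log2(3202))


3202 / 2 = 1601
1601 / 2 = 800
800 / 2 = 400
400 / 2 = 200
200 / 2 = 100
100 / 2 = 50
50 / 2 = 25
25 / 2 = 12
12 / 2 = 6
6 / 2 = 3
3 / 2 = 1
Reached 1 after 11 halvings

11


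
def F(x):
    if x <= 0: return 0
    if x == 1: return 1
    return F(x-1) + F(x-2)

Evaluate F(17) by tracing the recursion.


Computing F(17) bottom-up:
F(0) = 0
F(1) = 1
F(2) = F(1) + F(0) = 1 + 0 = 1
F(3) = F(2) + F(1) = 1 + 1 = 2
F(4) = F(3) + F(2) = 2 + 1 = 3
F(5) = F(4) + F(3) = 3 + 2 = 5
F(6) = F(5) + F(4) = 5 + 3 = 8
F(7) = F(6) + F(5) = 8 + 5 = 13
F(8) = F(7) + F(6) = 13 + 8 = 21
F(9) = F(8) + F(7) = 21 + 13 = 34
F(10) = F(9) + F(8) = 34 + 21 = 55
F(11) = F(10) + F(9) = 55 + 34 = 89
F(12) = F(11) + F(10) = 89 + 55 = 144
F(13) = F(12) + F(11) = 144 + 89 = 233
F(14) = F(13) + F(12) = 233 + 144 = 377
F(15) = F(14) + F(13) = 377 + 233 = 610
F(16) = F(15) + F(14) = 610 + 377 = 987
F(17) = F(16) + F(15) = 987 + 610 = 1597

1597


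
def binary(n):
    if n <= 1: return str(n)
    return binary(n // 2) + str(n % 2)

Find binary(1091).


binary(1091) = binary(545) + '1'
binary(545) = binary(272) + '1'
binary(272) = binary(136) + '0'
binary(136) = binary(68) + '0'
binary(68) = binary(34) + '0'
binary(34) = binary(17) + '0'
binary(17) = binary(8) + '1'
binary(8) = binary(4) + '0'
binary(4) = binary(2) + '0'
binary(2) = binary(1) + '0'
binary(1) = '1'  (base case)
Concatenating: '1' + '0' + '0' + '0' + '1' + '0' + '0' + '0' + '0' + '1' + '1' = '10001000011'

10001000011


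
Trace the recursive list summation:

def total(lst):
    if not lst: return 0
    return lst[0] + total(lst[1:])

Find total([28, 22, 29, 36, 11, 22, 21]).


total([28, 22, 29, 36, 11, 22, 21]) = 28 + total([22, 29, 36, 11, 22, 21])
total([22, 29, 36, 11, 22, 21]) = 22 + total([29, 36, 11, 22, 21])
total([29, 36, 11, 22, 21]) = 29 + total([36, 11, 22, 21])
total([36, 11, 22, 21]) = 36 + total([11, 22, 21])
total([11, 22, 21]) = 11 + total([22, 21])
total([22, 21]) = 22 + total([21])
total([21]) = 21 + total([])
total([]) = 0  (base case)
Total: 28 + 22 + 29 + 36 + 11 + 22 + 21 + 0 = 169

169


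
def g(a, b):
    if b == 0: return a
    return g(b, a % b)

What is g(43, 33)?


g(43, 33) = g(33, 10)
g(33, 10) = g(10, 3)
g(10, 3) = g(3, 1)
g(3, 1) = g(1, 0)
g(1, 0) = 1  (base case)

1


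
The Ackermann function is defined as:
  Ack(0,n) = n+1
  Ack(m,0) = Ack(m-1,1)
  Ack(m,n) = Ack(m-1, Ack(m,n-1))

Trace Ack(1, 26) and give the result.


Ack(1, 26) = Ack(0, Ack(1, 25))
  Ack(1, 25) = Ack(0, Ack(1, 24))
    Ack(1, 24) = Ack(0, Ack(1, 23))
      Ack(1, 23) = Ack(0, Ack(1, 22))
        Ack(1, 22) = Ack(0, Ack(1, 21))
          Ack(1, 21) = Ack(0, Ack(1, 20))
          Ack(1, 20) = Ack(0, Ack(1, 19))
          Ack(1, 19) = Ack(0, Ack(1, 18))
          Ack(1, 18) = Ack(0, Ack(1, 17))
          Ack(1, 17) = Ack(0, Ack(1, 16))
          Ack(1, 16) = Ack(0, Ack(1, 15))
          Ack(1, 15) = Ack(0, Ack(1, 14))
          Ack(1, 14) = Ack(0, Ack(1, 13))
          Ack(1, 13) = Ack(0, Ack(1, 12))
          Ack(1, 12) = Ack(0, Ack(1, 11))
          Ack(1, 11) = Ack(0, Ack(1, 10))
          Ack(1, 10) = Ack(0, Ack(1, 9))
          Ack(1, 9) = Ack(0, Ack(1, 8))
          Ack(1, 8) = Ack(0, Ack(1, 7))
          Ack(1, 7) = Ack(0, Ack(1, 6))
          Ack(1, 6) = Ack(0, Ack(1, 5))
          Ack(1, 5) = Ack(0, Ack(1, 4))
          Ack(1, 4) = Ack(0, Ack(1, 3))
          Ack(1, 3) = Ack(0, Ack(1, 2))
          Ack(1, 2) = Ack(0, Ack(1, 1))
... (trace truncated)
Result: Ack(1, 26) = 28

28


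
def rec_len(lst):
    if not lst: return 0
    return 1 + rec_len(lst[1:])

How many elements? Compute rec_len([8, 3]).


rec_len([8, 3]) = 1 + rec_len([3])
rec_len([3]) = 1 + rec_len([])
rec_len([]) = 0  (base case)
Unwinding: 1 + 1 + 0 = 2

2


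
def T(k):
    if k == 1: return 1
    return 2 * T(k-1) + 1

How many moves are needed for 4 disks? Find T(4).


T(4) = 2 * T(3) + 1
T(3) = 2 * T(2) + 1
T(2) = 2 * T(1) + 1
T(1) = 1  (base case)
T(2) = 2 * 1 + 1 = 3
T(3) = 2 * 3 + 1 = 7
T(4) = 2 * 7 + 1 = 15

15


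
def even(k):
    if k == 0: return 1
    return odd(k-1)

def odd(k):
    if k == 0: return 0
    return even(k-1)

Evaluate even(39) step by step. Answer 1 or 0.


even(39) = odd(38)
odd(38) = even(37)
even(37) = odd(36)
odd(36) = even(35)
even(35) = odd(34)
odd(34) = even(33)
even(33) = odd(32)
odd(32) = even(31)
even(31) = odd(30)
odd(30) = even(29)
even(29) = odd(28)
odd(28) = even(27)
even(27) = odd(26)
odd(26) = even(25)
even(25) = odd(24)
odd(24) = even(23)
even(23) = odd(22)
odd(22) = even(21)
even(21) = odd(20)
odd(20) = even(19)
even(19) = odd(18)
odd(18) = even(17)
even(17) = odd(16)
odd(16) = even(15)
even(15) = odd(14)
odd(14) = even(13)
even(13) = odd(12)
odd(12) = even(11)
even(11) = odd(10)
odd(10) = even(9)
even(9) = odd(8)
odd(8) = even(7)
even(7) = odd(6)
odd(6) = even(5)
even(5) = odd(4)
odd(4) = even(3)
even(3) = odd(2)
odd(2) = even(1)
even(1) = odd(0)
odd(0) = 0  (base case)
Result: 0

0
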